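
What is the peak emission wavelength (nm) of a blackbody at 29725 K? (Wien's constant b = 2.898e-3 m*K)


lam_max = b / T = 2.898e-3 / 29725 = 9.749e-08 m = 97.4937 nm

97.4937 nm


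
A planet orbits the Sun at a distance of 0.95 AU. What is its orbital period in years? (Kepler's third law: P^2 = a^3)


P = a^(3/2) = 0.95^1.5 = 0.9259

0.9259 years


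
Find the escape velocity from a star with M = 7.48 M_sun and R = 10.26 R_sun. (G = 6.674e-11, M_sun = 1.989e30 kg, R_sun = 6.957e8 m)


M = 7.48 * 1.989e30 kg = 1.487772e+31 kg; R = 10.26 * 6.957e8 m = 7.137882e+09 m. v_esc = sqrt(2GM/R) = sqrt(2 * 6.674e-11 * 1.487772e+31 / 7.137882e+09) = 527462.5225

527462.5225 m/s


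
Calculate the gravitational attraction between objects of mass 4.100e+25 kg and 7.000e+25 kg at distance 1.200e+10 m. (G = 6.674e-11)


F = G*m1*m2/r^2 = 6.674e-11 * 4.100e+25 * 7.000e+25 / (1.200e+10)^2 = 6.674e-11 * 2.870e+51 / 1.440e+20 = 1.330e+21

1.330e+21 N


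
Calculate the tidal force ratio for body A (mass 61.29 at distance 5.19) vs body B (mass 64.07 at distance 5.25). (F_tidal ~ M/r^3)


Ratio = (M1/r1^3) / (M2/r2^3) = (61.29/5.19^3) / (64.07/5.25^3) = 0.9902

0.9902


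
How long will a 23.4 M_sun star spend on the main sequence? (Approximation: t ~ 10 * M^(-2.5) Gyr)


t = 10 * M^(-2.5) = 10 * 23.4^(-2.5) = 0.0038

0.0038 Gyr


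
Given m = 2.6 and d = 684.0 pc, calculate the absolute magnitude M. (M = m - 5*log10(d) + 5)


M = m - 5*log10(d) + 5 = 2.6 - 5*log10(684.0) + 5 = -6.5753

-6.5753


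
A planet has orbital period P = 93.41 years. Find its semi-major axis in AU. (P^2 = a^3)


a = P^(2/3) = 93.41^(2/3) = 20.5871

20.5871 AU


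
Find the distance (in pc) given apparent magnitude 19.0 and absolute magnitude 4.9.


d = 10^((m - M + 5)/5) = 10^((19.0 - 4.9 + 5)/5) = 6606.9345

6606.9345 pc


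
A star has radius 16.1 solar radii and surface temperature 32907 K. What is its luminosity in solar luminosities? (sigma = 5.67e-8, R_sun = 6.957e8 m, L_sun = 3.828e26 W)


R = 16.1 * 6.957e8 m = 1.120077e+10 m. L = 4*pi*R^2*sigma*T^4 = 4*pi*(1.120077e+10)^2 * 5.67e-8 * 32907^4 = 1.048194427e+32 W. L/L_sun = 1.048194427e+32 / 3.828e26 = 273822.9957

273822.9957 L_sun


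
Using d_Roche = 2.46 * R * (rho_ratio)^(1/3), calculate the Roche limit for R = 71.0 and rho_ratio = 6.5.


d_Roche = 2.46 * 71.0 * 6.5^(1/3) = 325.9602

325.9602


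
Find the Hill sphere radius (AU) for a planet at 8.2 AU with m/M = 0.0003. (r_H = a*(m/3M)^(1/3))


r_H = a * (m/3M)^(1/3) = 8.2 * (0.0003/3)^(1/3) = 0.3806

0.3806 AU


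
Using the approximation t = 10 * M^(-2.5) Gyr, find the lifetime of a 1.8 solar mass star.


t = 10 * M^(-2.5) = 10 * 1.8^(-2.5) = 2.3005

2.3005 Gyr


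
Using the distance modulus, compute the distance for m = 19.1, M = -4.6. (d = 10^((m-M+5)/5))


d = 10^((m - M + 5)/5) = 10^((19.1 - -4.6 + 5)/5) = 549540.8739

549540.8739 pc


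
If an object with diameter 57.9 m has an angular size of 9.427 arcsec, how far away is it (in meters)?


D = size / theta_rad, theta_rad = 9.427 * pi/(180*3600) = 4.570e-05, D = 1.267e+06

1.267e+06 m


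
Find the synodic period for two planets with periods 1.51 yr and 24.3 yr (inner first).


1/P_syn = |1/P1 - 1/P2| = |1/1.51 - 1/24.3| => P_syn = 1.61

1.61 years


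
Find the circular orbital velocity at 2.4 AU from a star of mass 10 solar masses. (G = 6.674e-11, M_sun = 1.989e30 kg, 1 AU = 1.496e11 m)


v = sqrt(GM/r) = sqrt(6.674e-11 * 1.989e+31 / 3.590e+11) = 60804.9695

60804.9695 m/s


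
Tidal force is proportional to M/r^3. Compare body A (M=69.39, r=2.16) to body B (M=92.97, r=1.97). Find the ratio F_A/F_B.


Ratio = (M1/r1^3) / (M2/r2^3) = (69.39/2.16^3) / (92.97/1.97^3) = 0.5662

0.5662


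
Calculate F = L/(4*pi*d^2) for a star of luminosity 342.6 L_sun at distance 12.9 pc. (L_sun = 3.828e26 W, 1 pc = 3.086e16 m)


F = L / (4*pi*d^2) = 1.311e+29 / (4*pi*(3.981e+17)^2) = 6.585e-08

6.585e-08 W/m^2


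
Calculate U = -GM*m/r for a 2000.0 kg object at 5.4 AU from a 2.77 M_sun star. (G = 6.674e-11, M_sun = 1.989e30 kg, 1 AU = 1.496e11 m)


M = 2.77 * 1.989e30 kg = 5.50953e+30 kg; r = 5.4 AU * 1.496e11 m/AU = 8.0784e+11 m. U = -GM*m/r = -(6.674e-11 * 5.50953e+30 * 2000.0) / 8.0784e+11 = -9.103e+11

-9.103e+11 J


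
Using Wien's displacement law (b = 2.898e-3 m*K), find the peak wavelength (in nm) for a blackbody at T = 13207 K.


lam_max = b / T = 2.898e-3 / 13207 = 2.194e-07 m = 219.4291 nm

219.4291 nm


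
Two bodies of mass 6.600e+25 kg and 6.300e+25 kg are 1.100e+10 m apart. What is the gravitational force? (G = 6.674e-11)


F = G*m1*m2/r^2 = 6.674e-11 * 6.600e+25 * 6.300e+25 / (1.100e+10)^2 = 6.674e-11 * 4.158e+51 / 1.210e+20 = 2.293e+21

2.293e+21 N


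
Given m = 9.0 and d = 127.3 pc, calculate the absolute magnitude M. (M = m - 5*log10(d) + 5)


M = m - 5*log10(d) + 5 = 9.0 - 5*log10(127.3) + 5 = 3.4759

3.4759


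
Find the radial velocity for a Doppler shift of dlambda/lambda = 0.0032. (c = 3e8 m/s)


v = (dlambda/lambda) * c = 0.0032 * 3e8 = 960000.0

960000.0 m/s


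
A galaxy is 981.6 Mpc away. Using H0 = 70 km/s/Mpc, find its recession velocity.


v = H0 * d = 70 * 981.6 = 68712.0

68712.0 km/s


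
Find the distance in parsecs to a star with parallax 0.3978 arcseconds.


d = 1/p = 1/0.3978 = 2.5138

2.5138 pc


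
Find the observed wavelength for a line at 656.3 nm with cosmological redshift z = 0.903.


lam_obs = lam_emit * (1 + z) = 656.3 * (1 + 0.903) = 1248.9389

1248.9389 nm


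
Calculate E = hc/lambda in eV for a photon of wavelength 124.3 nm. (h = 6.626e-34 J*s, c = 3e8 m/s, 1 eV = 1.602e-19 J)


E = hc/lambda = 6.626e-34 * 3e8 / 1.243e-07 = 1.599e-18 J = 9.9825 eV

9.9825 eV


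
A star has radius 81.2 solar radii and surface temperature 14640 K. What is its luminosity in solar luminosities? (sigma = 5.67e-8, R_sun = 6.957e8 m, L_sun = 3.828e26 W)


R = 81.2 * 6.957e8 m = 5.649084e+10 m. L = 4*pi*R^2*sigma*T^4 = 4*pi*(5.649084e+10)^2 * 5.67e-8 * 14640^4 = 1.044511666e+32 W. L/L_sun = 1.044511666e+32 / 3.828e26 = 272860.9368

272860.9368 L_sun


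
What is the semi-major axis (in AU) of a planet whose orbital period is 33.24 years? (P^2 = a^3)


a = P^(2/3) = 33.24^(2/3) = 10.3381

10.3381 AU


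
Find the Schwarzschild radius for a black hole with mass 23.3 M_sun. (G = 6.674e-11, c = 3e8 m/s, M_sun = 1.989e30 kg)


M = 23.3 * 1.989e30 kg = 4.63437e+31 kg. rs = 2GM/c^2 = 2 * 6.674e-11 * 4.63437e+31 / (3e8)^2 = 68732.8564

68732.8564 m


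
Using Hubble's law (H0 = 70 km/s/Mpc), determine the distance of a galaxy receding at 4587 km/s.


d = v / H0 = 4587 / 70 = 65.5286

65.5286 Mpc


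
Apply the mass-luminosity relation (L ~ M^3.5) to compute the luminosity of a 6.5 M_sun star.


L/L_sun = (M/M_sun)^3.5 = 6.5^3.5 = 700.1591

700.1591 L_sun


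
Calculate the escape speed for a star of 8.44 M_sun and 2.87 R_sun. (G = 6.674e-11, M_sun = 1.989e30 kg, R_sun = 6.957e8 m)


M = 8.44 * 1.989e30 kg = 1.678716e+31 kg; R = 2.87 * 6.957e8 m = 1.996659e+09 m. v_esc = sqrt(2GM/R) = sqrt(2 * 6.674e-11 * 1.678716e+31 / 1.996659e+09) = 1.059e+06

1.059e+06 m/s


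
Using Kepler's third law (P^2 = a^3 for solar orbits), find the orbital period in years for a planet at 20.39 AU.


P = a^(3/2) = 20.39^1.5 = 92.0716

92.0716 years


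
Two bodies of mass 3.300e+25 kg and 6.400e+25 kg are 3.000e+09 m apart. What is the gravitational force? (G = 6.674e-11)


F = G*m1*m2/r^2 = 6.674e-11 * 3.300e+25 * 6.400e+25 / (3.000e+09)^2 = 6.674e-11 * 2.112e+51 / 9.000e+18 = 1.566e+22

1.566e+22 N


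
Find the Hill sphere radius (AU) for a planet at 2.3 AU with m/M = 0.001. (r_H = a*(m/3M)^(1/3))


r_H = a * (m/3M)^(1/3) = 2.3 * (0.001/3)^(1/3) = 0.1595

0.1595 AU


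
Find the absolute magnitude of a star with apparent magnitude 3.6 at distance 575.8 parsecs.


M = m - 5*log10(d) + 5 = 3.6 - 5*log10(575.8) + 5 = -5.2014

-5.2014


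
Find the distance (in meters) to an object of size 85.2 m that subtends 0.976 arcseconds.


D = size / theta_rad, theta_rad = 0.976 * pi/(180*3600) = 4.732e-06, D = 1.801e+07

1.801e+07 m


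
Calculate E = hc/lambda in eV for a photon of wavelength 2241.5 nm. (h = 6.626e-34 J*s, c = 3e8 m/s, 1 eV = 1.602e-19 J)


E = hc/lambda = 6.626e-34 * 3e8 / 2.242e-06 = 8.868e-20 J = 0.5536 eV

0.5536 eV


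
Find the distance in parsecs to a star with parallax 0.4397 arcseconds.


d = 1/p = 1/0.4397 = 2.2743

2.2743 pc


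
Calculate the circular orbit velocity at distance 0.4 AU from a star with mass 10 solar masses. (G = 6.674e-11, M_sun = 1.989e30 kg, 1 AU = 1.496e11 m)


v = sqrt(GM/r) = sqrt(6.674e-11 * 1.989e+31 / 5.984e+10) = 148941.1491

148941.1491 m/s


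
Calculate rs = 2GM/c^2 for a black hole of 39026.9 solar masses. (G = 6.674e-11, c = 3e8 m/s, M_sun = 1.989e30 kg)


M = 39026.9 * 1.989e30 kg = 7.76245041e+34 kg. rs = 2GM/c^2 = 2 * 6.674e-11 * 7.76245041e+34 / (3e8)^2 = 1.151e+08

1.151e+08 m


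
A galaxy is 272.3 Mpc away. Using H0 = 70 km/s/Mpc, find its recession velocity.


v = H0 * d = 70 * 272.3 = 19061.0

19061.0 km/s


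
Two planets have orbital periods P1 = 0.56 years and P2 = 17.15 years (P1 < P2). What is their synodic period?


1/P_syn = |1/P1 - 1/P2| = |1/0.56 - 1/17.15| => P_syn = 0.5789

0.5789 years


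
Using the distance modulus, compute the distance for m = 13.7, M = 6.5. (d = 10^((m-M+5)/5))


d = 10^((m - M + 5)/5) = 10^((13.7 - 6.5 + 5)/5) = 275.4229

275.4229 pc


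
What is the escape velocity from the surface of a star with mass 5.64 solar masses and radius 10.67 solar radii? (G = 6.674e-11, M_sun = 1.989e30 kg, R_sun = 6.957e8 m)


M = 5.64 * 1.989e30 kg = 1.121796e+31 kg; R = 10.67 * 6.957e8 m = 7.423119e+09 m. v_esc = sqrt(2GM/R) = sqrt(2 * 6.674e-11 * 1.121796e+31 / 7.423119e+09) = 449129.7581

449129.7581 m/s


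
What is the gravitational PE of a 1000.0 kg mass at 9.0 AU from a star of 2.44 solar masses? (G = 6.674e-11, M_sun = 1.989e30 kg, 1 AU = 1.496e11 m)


M = 2.44 * 1.989e30 kg = 4.85316e+30 kg; r = 9.0 AU * 1.496e11 m/AU = 1.3464e+12 m. U = -GM*m/r = -(6.674e-11 * 4.85316e+30 * 1000.0) / 1.3464e+12 = -2.406e+11

-2.406e+11 J


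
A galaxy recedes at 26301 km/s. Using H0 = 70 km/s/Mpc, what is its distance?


d = v / H0 = 26301 / 70 = 375.7286

375.7286 Mpc


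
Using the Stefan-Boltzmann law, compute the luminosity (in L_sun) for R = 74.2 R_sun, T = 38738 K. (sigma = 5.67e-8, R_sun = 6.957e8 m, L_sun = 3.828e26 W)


R = 74.2 * 6.957e8 m = 5.162094e+10 m. L = 4*pi*R^2*sigma*T^4 = 4*pi*(5.162094e+10)^2 * 5.67e-8 * 38738^4 = 4.275565061e+33 W. L/L_sun = 4.275565061e+33 / 3.828e26 = 1.117e+07

1.117e+07 L_sun


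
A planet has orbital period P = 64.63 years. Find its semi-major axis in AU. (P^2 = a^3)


a = P^(2/3) = 64.63^(2/3) = 16.1048

16.1048 AU


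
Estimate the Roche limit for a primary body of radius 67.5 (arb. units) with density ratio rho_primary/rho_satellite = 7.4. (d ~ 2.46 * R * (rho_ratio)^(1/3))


d_Roche = 2.46 * 67.5 * 7.4^(1/3) = 323.5808

323.5808


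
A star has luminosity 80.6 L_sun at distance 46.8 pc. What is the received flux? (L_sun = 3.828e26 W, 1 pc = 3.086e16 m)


F = L / (4*pi*d^2) = 3.085e+28 / (4*pi*(1.444e+18)^2) = 1.177e-09

1.177e-09 W/m^2


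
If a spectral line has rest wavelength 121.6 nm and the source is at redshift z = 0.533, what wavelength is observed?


lam_obs = lam_emit * (1 + z) = 121.6 * (1 + 0.533) = 186.4128

186.4128 nm


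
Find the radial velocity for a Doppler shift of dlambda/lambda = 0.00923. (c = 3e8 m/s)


v = (dlambda/lambda) * c = 0.00923 * 3e8 = 2.769e+06

2.769e+06 m/s


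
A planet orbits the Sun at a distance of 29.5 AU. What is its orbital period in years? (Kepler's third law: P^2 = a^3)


P = a^(3/2) = 29.5^1.5 = 160.226

160.226 years


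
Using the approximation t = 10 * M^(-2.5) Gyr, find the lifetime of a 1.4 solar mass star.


t = 10 * M^(-2.5) = 10 * 1.4^(-2.5) = 4.312

4.312 Gyr


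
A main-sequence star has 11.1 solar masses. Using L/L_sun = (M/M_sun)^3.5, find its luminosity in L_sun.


L/L_sun = (M/M_sun)^3.5 = 11.1^3.5 = 4556.49

4556.49 L_sun


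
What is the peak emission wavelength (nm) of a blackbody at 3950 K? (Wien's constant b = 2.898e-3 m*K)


lam_max = b / T = 2.898e-3 / 3950 = 7.337e-07 m = 733.6709 nm

733.6709 nm


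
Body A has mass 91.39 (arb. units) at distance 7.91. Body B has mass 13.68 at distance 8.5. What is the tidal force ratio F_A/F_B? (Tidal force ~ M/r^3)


Ratio = (M1/r1^3) / (M2/r2^3) = (91.39/7.91^3) / (13.68/8.5^3) = 8.2897

8.2897


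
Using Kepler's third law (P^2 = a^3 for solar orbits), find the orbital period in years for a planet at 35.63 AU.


P = a^(3/2) = 35.63^1.5 = 212.6786

212.6786 years


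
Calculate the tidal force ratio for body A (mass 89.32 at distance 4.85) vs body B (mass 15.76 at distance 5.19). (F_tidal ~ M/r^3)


Ratio = (M1/r1^3) / (M2/r2^3) = (89.32/4.85^3) / (15.76/5.19^3) = 6.945

6.945


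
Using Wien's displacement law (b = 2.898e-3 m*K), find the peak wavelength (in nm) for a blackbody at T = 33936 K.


lam_max = b / T = 2.898e-3 / 33936 = 8.540e-08 m = 85.396 nm

85.396 nm


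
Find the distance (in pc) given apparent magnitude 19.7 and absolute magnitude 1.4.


d = 10^((m - M + 5)/5) = 10^((19.7 - 1.4 + 5)/5) = 45708.819

45708.819 pc


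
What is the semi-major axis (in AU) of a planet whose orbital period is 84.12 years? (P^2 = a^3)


a = P^(2/3) = 84.12^(2/3) = 19.1985

19.1985 AU


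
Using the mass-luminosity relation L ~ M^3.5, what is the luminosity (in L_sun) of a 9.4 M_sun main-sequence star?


L/L_sun = (M/M_sun)^3.5 = 9.4^3.5 = 2546.5223

2546.5223 L_sun


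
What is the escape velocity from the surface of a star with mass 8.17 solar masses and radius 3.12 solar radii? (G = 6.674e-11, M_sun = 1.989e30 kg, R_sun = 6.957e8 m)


M = 8.17 * 1.989e30 kg = 1.625013e+31 kg; R = 3.12 * 6.957e8 m = 2.170584e+09 m. v_esc = sqrt(2GM/R) = sqrt(2 * 6.674e-11 * 1.625013e+31 / 2.170584e+09) = 999650.575

999650.575 m/s


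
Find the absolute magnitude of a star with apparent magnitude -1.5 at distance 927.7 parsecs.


M = m - 5*log10(d) + 5 = -1.5 - 5*log10(927.7) + 5 = -11.337

-11.337


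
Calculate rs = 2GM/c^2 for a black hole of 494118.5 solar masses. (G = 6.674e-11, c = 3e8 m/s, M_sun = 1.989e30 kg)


M = 494118.5 * 1.989e30 kg = 9.828016965e+35 kg. rs = 2GM/c^2 = 2 * 6.674e-11 * 9.828016965e+35 / (3e8)^2 = 1.458e+09

1.458e+09 m


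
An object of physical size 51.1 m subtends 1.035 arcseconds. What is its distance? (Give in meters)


D = size / theta_rad, theta_rad = 1.035 * pi/(180*3600) = 5.018e-06, D = 1.018e+07

1.018e+07 m


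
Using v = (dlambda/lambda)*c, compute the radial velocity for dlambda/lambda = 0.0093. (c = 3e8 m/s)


v = (dlambda/lambda) * c = 0.0093 * 3e8 = 2.790e+06

2.790e+06 m/s


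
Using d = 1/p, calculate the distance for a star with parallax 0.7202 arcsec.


d = 1/p = 1/0.7202 = 1.3885

1.3885 pc


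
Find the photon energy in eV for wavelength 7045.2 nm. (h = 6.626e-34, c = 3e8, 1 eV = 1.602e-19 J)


E = hc/lambda = 6.626e-34 * 3e8 / 7.045e-06 = 2.821e-20 J = 0.1761 eV

0.1761 eV


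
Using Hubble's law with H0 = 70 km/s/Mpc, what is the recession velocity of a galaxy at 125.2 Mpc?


v = H0 * d = 70 * 125.2 = 8764.0

8764.0 km/s


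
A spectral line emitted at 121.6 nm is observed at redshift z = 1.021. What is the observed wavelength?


lam_obs = lam_emit * (1 + z) = 121.6 * (1 + 1.021) = 245.7536

245.7536 nm


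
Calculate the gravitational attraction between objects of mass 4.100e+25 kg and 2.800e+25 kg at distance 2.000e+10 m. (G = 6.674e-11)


F = G*m1*m2/r^2 = 6.674e-11 * 4.100e+25 * 2.800e+25 / (2.000e+10)^2 = 6.674e-11 * 1.148e+51 / 4.000e+20 = 1.915e+20

1.915e+20 N


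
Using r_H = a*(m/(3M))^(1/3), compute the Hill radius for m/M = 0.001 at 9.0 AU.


r_H = a * (m/3M)^(1/3) = 9.0 * (0.001/3)^(1/3) = 0.624

0.624 AU


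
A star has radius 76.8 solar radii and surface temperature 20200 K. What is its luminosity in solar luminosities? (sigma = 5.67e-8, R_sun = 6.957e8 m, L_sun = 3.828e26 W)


R = 76.8 * 6.957e8 m = 5.342976e+10 m. L = 4*pi*R^2*sigma*T^4 = 4*pi*(5.342976e+10)^2 * 5.67e-8 * 20200^4 = 3.386607357e+32 W. L/L_sun = 3.386607357e+32 / 3.828e26 = 884693.6669

884693.6669 L_sun


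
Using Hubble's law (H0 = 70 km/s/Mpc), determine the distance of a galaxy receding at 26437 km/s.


d = v / H0 = 26437 / 70 = 377.6714

377.6714 Mpc


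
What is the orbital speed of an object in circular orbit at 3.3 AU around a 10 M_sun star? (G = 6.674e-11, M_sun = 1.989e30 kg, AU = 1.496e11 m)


v = sqrt(GM/r) = sqrt(6.674e-11 * 1.989e+31 / 4.937e+11) = 51854.6522

51854.6522 m/s


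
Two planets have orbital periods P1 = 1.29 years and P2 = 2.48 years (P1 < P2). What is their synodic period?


1/P_syn = |1/P1 - 1/P2| = |1/1.29 - 1/2.48| => P_syn = 2.6884

2.6884 years


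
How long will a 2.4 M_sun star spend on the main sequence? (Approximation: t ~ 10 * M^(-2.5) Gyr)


t = 10 * M^(-2.5) = 10 * 2.4^(-2.5) = 1.1207

1.1207 Gyr


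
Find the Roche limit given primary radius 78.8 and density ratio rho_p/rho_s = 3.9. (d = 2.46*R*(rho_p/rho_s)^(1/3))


d_Roche = 2.46 * 78.8 * 3.9^(1/3) = 305.1286

305.1286


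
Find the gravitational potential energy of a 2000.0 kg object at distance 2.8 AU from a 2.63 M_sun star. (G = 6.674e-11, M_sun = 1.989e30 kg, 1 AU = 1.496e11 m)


M = 2.63 * 1.989e30 kg = 5.23107e+30 kg; r = 2.8 AU * 1.496e11 m/AU = 4.1888e+11 m. U = -GM*m/r = -(6.674e-11 * 5.23107e+30 * 2000.0) / 4.1888e+11 = -1.667e+12

-1.667e+12 J


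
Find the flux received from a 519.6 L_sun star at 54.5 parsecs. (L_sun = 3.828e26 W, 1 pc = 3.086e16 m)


F = L / (4*pi*d^2) = 1.989e+29 / (4*pi*(1.682e+18)^2) = 5.596e-09

5.596e-09 W/m^2


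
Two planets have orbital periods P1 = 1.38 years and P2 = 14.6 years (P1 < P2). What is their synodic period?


1/P_syn = |1/P1 - 1/P2| = |1/1.38 - 1/14.6| => P_syn = 1.5241

1.5241 years


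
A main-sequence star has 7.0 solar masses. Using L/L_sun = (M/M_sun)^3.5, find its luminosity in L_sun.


L/L_sun = (M/M_sun)^3.5 = 7.0^3.5 = 907.4927

907.4927 L_sun


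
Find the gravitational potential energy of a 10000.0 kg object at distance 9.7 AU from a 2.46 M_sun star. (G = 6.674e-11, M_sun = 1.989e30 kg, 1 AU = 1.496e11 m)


M = 2.46 * 1.989e30 kg = 4.89294e+30 kg; r = 9.7 AU * 1.496e11 m/AU = 1.45112e+12 m. U = -GM*m/r = -(6.674e-11 * 4.89294e+30 * 10000.0) / 1.45112e+12 = -2.250e+12

-2.250e+12 J


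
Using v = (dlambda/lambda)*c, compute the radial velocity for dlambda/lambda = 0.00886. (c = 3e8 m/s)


v = (dlambda/lambda) * c = 0.00886 * 3e8 = 2.658e+06

2.658e+06 m/s


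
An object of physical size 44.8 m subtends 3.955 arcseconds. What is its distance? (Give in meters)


D = size / theta_rad, theta_rad = 3.955 * pi/(180*3600) = 1.917e-05, D = 2.336e+06

2.336e+06 m


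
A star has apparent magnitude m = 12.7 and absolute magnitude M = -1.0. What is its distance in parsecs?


d = 10^((m - M + 5)/5) = 10^((12.7 - -1.0 + 5)/5) = 5495.4087

5495.4087 pc


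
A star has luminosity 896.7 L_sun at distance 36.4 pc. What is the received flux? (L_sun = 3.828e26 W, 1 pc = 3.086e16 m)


F = L / (4*pi*d^2) = 3.433e+29 / (4*pi*(1.123e+18)^2) = 2.165e-08

2.165e-08 W/m^2


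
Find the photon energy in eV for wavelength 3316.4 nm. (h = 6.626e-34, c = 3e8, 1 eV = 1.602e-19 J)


E = hc/lambda = 6.626e-34 * 3e8 / 3.316e-06 = 5.994e-20 J = 0.3741 eV

0.3741 eV


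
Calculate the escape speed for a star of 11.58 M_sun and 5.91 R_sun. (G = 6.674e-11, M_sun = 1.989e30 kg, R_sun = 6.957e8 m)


M = 11.58 * 1.989e30 kg = 2.303262e+31 kg; R = 5.91 * 6.957e8 m = 4.111587e+09 m. v_esc = sqrt(2GM/R) = sqrt(2 * 6.674e-11 * 2.303262e+31 / 4.111587e+09) = 864719.0528

864719.0528 m/s


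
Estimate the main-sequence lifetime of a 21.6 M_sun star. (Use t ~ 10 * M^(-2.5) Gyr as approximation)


t = 10 * M^(-2.5) = 10 * 21.6^(-2.5) = 0.0046

0.0046 Gyr


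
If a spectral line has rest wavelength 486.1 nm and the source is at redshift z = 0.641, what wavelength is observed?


lam_obs = lam_emit * (1 + z) = 486.1 * (1 + 0.641) = 797.6901

797.6901 nm


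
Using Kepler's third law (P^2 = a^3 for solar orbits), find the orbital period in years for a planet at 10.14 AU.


P = a^(3/2) = 10.14^1.5 = 32.2892

32.2892 years


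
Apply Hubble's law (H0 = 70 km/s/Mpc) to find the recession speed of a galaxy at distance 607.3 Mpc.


v = H0 * d = 70 * 607.3 = 42511.0

42511.0 km/s


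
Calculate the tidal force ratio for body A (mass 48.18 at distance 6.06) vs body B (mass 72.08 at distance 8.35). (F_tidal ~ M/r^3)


Ratio = (M1/r1^3) / (M2/r2^3) = (48.18/6.06^3) / (72.08/8.35^3) = 1.7486

1.7486


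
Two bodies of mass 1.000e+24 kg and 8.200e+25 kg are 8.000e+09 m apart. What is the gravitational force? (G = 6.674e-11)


F = G*m1*m2/r^2 = 6.674e-11 * 1.000e+24 * 8.200e+25 / (8.000e+09)^2 = 6.674e-11 * 8.200e+49 / 6.400e+19 = 8.551e+19

8.551e+19 N


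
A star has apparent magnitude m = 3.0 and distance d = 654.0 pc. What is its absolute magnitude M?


M = m - 5*log10(d) + 5 = 3.0 - 5*log10(654.0) + 5 = -6.0779

-6.0779


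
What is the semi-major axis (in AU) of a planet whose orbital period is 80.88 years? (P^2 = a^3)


a = P^(2/3) = 80.88^(2/3) = 18.7023

18.7023 AU


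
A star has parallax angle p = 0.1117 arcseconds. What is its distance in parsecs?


d = 1/p = 1/0.1117 = 8.9526

8.9526 pc


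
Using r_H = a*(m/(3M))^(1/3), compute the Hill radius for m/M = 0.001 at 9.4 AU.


r_H = a * (m/3M)^(1/3) = 9.4 * (0.001/3)^(1/3) = 0.6518

0.6518 AU


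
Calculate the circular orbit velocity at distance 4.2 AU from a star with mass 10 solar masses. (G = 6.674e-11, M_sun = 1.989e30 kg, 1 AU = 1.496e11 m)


v = sqrt(GM/r) = sqrt(6.674e-11 * 1.989e+31 / 6.283e+11) = 45964.2365

45964.2365 m/s


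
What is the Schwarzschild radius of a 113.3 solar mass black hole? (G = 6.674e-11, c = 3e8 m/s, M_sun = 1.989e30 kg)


M = 113.3 * 1.989e30 kg = 2.253537e+32 kg. rs = 2GM/c^2 = 2 * 6.674e-11 * 2.253537e+32 / (3e8)^2 = 334224.5764

334224.5764 m


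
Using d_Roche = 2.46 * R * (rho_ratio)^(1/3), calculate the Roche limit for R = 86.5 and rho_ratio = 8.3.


d_Roche = 2.46 * 86.5 * 8.3^(1/3) = 430.8346

430.8346


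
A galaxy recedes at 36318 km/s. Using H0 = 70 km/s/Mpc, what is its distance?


d = v / H0 = 36318 / 70 = 518.8286

518.8286 Mpc


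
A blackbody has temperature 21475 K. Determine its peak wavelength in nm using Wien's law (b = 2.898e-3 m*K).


lam_max = b / T = 2.898e-3 / 21475 = 1.349e-07 m = 134.9476 nm

134.9476 nm


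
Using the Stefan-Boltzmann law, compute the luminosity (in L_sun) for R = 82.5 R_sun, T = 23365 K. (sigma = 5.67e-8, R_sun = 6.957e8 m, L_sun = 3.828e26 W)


R = 82.5 * 6.957e8 m = 5.739525e+10 m. L = 4*pi*R^2*sigma*T^4 = 4*pi*(5.739525e+10)^2 * 5.67e-8 * 23365^4 = 6.995326155e+32 W. L/L_sun = 6.995326155e+32 / 3.828e26 = 1.827e+06

1.827e+06 L_sun


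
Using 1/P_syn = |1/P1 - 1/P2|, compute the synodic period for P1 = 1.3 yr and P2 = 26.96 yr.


1/P_syn = |1/P1 - 1/P2| = |1/1.3 - 1/26.96| => P_syn = 1.3659

1.3659 years


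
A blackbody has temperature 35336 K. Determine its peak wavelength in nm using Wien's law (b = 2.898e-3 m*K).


lam_max = b / T = 2.898e-3 / 35336 = 8.201e-08 m = 82.0127 nm

82.0127 nm


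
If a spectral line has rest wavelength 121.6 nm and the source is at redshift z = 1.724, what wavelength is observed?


lam_obs = lam_emit * (1 + z) = 121.6 * (1 + 1.724) = 331.2384

331.2384 nm


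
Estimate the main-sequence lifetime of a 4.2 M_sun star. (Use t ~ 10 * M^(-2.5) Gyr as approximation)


t = 10 * M^(-2.5) = 10 * 4.2^(-2.5) = 0.2766

0.2766 Gyr


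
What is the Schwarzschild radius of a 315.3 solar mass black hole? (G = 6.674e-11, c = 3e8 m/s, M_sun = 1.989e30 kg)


M = 315.3 * 1.989e30 kg = 6.271317e+32 kg. rs = 2GM/c^2 = 2 * 6.674e-11 * 6.271317e+32 / (3e8)^2 = 930105.9924

930105.9924 m


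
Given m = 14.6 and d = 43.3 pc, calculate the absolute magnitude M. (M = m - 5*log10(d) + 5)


M = m - 5*log10(d) + 5 = 14.6 - 5*log10(43.3) + 5 = 11.4176

11.4176


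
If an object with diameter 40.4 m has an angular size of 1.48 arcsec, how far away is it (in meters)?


D = size / theta_rad, theta_rad = 1.48 * pi/(180*3600) = 7.175e-06, D = 5.630e+06

5.630e+06 m


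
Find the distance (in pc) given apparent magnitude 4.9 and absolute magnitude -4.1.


d = 10^((m - M + 5)/5) = 10^((4.9 - -4.1 + 5)/5) = 630.9573

630.9573 pc


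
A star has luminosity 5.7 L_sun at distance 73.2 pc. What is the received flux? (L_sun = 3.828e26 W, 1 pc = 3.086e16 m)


F = L / (4*pi*d^2) = 2.182e+27 / (4*pi*(2.259e+18)^2) = 3.403e-11

3.403e-11 W/m^2


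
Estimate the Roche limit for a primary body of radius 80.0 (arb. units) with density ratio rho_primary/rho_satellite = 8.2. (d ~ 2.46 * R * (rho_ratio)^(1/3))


d_Roche = 2.46 * 80.0 * 8.2^(1/3) = 396.853

396.853


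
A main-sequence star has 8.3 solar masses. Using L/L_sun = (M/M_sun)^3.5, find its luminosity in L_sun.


L/L_sun = (M/M_sun)^3.5 = 8.3^3.5 = 1647.3024

1647.3024 L_sun


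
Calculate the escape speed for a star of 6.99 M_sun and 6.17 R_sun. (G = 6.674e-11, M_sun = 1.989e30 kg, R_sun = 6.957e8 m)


M = 6.99 * 1.989e30 kg = 1.390311e+31 kg; R = 6.17 * 6.957e8 m = 4.292469e+09 m. v_esc = sqrt(2GM/R) = sqrt(2 * 6.674e-11 * 1.390311e+31 / 4.292469e+09) = 657522.3123

657522.3123 m/s


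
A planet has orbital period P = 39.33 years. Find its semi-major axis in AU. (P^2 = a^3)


a = P^(2/3) = 39.33^(2/3) = 11.5651

11.5651 AU


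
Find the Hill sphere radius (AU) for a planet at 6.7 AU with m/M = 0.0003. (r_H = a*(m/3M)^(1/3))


r_H = a * (m/3M)^(1/3) = 6.7 * (0.0003/3)^(1/3) = 0.311

0.311 AU


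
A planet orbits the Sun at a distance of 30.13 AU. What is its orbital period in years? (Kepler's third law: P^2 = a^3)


P = a^(3/2) = 30.13^1.5 = 165.386

165.386 years


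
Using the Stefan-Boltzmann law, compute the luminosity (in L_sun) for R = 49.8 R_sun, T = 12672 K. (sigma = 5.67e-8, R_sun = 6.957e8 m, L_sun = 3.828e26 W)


R = 49.8 * 6.957e8 m = 3.464586e+10 m. L = 4*pi*R^2*sigma*T^4 = 4*pi*(3.464586e+10)^2 * 5.67e-8 * 12672^4 = 2.205343643e+31 W. L/L_sun = 2.205343643e+31 / 3.828e26 = 57610.858

57610.858 L_sun


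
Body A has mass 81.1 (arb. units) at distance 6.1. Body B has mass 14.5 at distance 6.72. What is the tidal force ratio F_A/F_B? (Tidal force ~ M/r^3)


Ratio = (M1/r1^3) / (M2/r2^3) = (81.1/6.1^3) / (14.5/6.72^3) = 7.4778

7.4778


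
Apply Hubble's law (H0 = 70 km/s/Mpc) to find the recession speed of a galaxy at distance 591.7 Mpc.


v = H0 * d = 70 * 591.7 = 41419.0

41419.0 km/s


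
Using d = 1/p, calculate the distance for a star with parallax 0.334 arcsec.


d = 1/p = 1/0.334 = 2.994

2.994 pc


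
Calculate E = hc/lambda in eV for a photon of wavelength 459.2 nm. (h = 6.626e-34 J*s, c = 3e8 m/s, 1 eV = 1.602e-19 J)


E = hc/lambda = 6.626e-34 * 3e8 / 4.592e-07 = 4.329e-19 J = 2.7021 eV

2.7021 eV


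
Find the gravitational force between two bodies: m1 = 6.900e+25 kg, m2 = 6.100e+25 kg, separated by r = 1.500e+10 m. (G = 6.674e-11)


F = G*m1*m2/r^2 = 6.674e-11 * 6.900e+25 * 6.100e+25 / (1.500e+10)^2 = 6.674e-11 * 4.209e+51 / 2.250e+20 = 1.248e+21

1.248e+21 N


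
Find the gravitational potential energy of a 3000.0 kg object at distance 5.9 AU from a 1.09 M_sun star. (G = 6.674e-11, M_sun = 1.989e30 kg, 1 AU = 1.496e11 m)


M = 1.09 * 1.989e30 kg = 2.16801e+30 kg; r = 5.9 AU * 1.496e11 m/AU = 8.8264e+11 m. U = -GM*m/r = -(6.674e-11 * 2.16801e+30 * 3000.0) / 8.8264e+11 = -4.918e+11

-4.918e+11 J


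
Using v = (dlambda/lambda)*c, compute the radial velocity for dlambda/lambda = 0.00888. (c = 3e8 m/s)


v = (dlambda/lambda) * c = 0.00888 * 3e8 = 2.664e+06

2.664e+06 m/s


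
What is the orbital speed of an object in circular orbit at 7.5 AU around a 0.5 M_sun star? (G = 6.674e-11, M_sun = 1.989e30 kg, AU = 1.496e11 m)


v = sqrt(GM/r) = sqrt(6.674e-11 * 9.945e+29 / 1.122e+12) = 7691.2879

7691.2879 m/s


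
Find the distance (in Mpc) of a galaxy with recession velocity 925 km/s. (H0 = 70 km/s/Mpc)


d = v / H0 = 925 / 70 = 13.2143

13.2143 Mpc


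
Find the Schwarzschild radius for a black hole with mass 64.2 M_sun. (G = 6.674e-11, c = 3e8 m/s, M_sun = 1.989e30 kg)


M = 64.2 * 1.989e30 kg = 1.276938e+32 kg. rs = 2GM/c^2 = 2 * 6.674e-11 * 1.276938e+32 / (3e8)^2 = 189384.0936

189384.0936 m


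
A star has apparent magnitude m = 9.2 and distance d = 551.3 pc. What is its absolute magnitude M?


M = m - 5*log10(d) + 5 = 9.2 - 5*log10(551.3) + 5 = 0.4931

0.4931


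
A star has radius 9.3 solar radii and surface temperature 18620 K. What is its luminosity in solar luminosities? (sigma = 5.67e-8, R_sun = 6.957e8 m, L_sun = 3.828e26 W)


R = 9.3 * 6.957e8 m = 6.47001e+09 m. L = 4*pi*R^2*sigma*T^4 = 4*pi*(6.47001e+09)^2 * 5.67e-8 * 18620^4 = 3.585267244e+30 W. L/L_sun = 3.585267244e+30 / 3.828e26 = 9365.9019

9365.9019 L_sun


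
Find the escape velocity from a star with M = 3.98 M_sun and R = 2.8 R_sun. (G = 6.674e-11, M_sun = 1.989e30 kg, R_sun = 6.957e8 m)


M = 3.98 * 1.989e30 kg = 7.91622e+30 kg; R = 2.8 * 6.957e8 m = 1.94796e+09 m. v_esc = sqrt(2GM/R) = sqrt(2 * 6.674e-11 * 7.91622e+30 / 1.94796e+09) = 736507.2211

736507.2211 m/s


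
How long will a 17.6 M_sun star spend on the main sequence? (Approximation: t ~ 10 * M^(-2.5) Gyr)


t = 10 * M^(-2.5) = 10 * 17.6^(-2.5) = 0.0077

0.0077 Gyr


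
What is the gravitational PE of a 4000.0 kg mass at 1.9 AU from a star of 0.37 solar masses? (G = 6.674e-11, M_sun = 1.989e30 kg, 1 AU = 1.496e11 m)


M = 0.37 * 1.989e30 kg = 7.3593e+29 kg; r = 1.9 AU * 1.496e11 m/AU = 2.8424e+11 m. U = -GM*m/r = -(6.674e-11 * 7.3593e+29 * 4000.0) / 2.8424e+11 = -6.912e+11

-6.912e+11 J


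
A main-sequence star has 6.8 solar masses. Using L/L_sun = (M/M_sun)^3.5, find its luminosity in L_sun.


L/L_sun = (M/M_sun)^3.5 = 6.8^3.5 = 819.9383

819.9383 L_sun


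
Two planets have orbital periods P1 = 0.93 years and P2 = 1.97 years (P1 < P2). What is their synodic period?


1/P_syn = |1/P1 - 1/P2| = |1/0.93 - 1/1.97| => P_syn = 1.7616

1.7616 years


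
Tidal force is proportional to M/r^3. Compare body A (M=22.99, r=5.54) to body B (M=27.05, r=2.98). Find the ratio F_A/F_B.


Ratio = (M1/r1^3) / (M2/r2^3) = (22.99/5.54^3) / (27.05/2.98^3) = 0.1323

0.1323


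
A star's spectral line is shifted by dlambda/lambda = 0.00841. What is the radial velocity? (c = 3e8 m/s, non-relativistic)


v = (dlambda/lambda) * c = 0.00841 * 3e8 = 2.523e+06

2.523e+06 m/s


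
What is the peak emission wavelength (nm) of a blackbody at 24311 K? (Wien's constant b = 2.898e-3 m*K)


lam_max = b / T = 2.898e-3 / 24311 = 1.192e-07 m = 119.2053 nm

119.2053 nm


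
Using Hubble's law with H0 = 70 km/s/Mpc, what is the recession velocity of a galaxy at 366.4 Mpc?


v = H0 * d = 70 * 366.4 = 25648.0

25648.0 km/s


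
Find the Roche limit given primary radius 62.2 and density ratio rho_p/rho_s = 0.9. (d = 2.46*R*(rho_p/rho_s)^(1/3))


d_Roche = 2.46 * 62.2 * 0.9^(1/3) = 147.7315

147.7315


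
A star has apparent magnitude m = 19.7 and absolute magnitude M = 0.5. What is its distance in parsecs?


d = 10^((m - M + 5)/5) = 10^((19.7 - 0.5 + 5)/5) = 69183.0971

69183.0971 pc


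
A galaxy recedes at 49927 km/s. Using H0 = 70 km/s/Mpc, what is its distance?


d = v / H0 = 49927 / 70 = 713.2429

713.2429 Mpc


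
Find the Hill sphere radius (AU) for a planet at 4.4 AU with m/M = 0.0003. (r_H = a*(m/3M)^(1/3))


r_H = a * (m/3M)^(1/3) = 4.4 * (0.0003/3)^(1/3) = 0.2042

0.2042 AU


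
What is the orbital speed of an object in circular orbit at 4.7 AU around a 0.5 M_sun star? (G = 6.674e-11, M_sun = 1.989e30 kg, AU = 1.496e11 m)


v = sqrt(GM/r) = sqrt(6.674e-11 * 9.945e+29 / 7.031e+11) = 9715.8493

9715.8493 m/s


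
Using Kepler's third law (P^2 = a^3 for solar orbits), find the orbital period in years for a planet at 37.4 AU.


P = a^(3/2) = 37.4^1.5 = 228.7217

228.7217 years


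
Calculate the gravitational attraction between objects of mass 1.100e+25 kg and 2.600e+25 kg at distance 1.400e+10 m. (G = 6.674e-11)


F = G*m1*m2/r^2 = 6.674e-11 * 1.100e+25 * 2.600e+25 / (1.400e+10)^2 = 6.674e-11 * 2.860e+50 / 1.960e+20 = 9.739e+19

9.739e+19 N


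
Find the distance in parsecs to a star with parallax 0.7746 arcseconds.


d = 1/p = 1/0.7746 = 1.291

1.291 pc


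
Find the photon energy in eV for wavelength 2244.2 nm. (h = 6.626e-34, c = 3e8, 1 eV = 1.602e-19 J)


E = hc/lambda = 6.626e-34 * 3e8 / 2.244e-06 = 8.857e-20 J = 0.5529 eV

0.5529 eV


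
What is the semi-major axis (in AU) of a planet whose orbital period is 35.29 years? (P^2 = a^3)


a = P^(2/3) = 35.29^(2/3) = 10.7589

10.7589 AU


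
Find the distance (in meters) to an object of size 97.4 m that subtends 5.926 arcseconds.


D = size / theta_rad, theta_rad = 5.926 * pi/(180*3600) = 2.873e-05, D = 3.390e+06

3.390e+06 m


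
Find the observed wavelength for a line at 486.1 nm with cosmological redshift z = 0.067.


lam_obs = lam_emit * (1 + z) = 486.1 * (1 + 0.067) = 518.6687

518.6687 nm


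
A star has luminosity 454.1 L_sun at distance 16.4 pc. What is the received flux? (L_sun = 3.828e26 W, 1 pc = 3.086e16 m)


F = L / (4*pi*d^2) = 1.738e+29 / (4*pi*(5.061e+17)^2) = 5.401e-08

5.401e-08 W/m^2


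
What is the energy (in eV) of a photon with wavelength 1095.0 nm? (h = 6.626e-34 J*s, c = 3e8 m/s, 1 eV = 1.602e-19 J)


E = hc/lambda = 6.626e-34 * 3e8 / 1.095e-06 = 1.815e-19 J = 1.1332 eV

1.1332 eV


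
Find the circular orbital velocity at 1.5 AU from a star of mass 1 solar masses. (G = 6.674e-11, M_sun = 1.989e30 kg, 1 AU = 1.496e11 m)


v = sqrt(GM/r) = sqrt(6.674e-11 * 1.989e+30 / 2.244e+11) = 24321.9878

24321.9878 m/s


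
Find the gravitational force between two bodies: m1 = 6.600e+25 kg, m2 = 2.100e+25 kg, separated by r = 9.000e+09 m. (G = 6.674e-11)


F = G*m1*m2/r^2 = 6.674e-11 * 6.600e+25 * 2.100e+25 / (9.000e+09)^2 = 6.674e-11 * 1.386e+51 / 8.100e+19 = 1.142e+21

1.142e+21 N


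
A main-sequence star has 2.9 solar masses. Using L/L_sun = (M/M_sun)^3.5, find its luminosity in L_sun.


L/L_sun = (M/M_sun)^3.5 = 2.9^3.5 = 41.533

41.533 L_sun


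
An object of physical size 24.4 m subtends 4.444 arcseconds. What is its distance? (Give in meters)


D = size / theta_rad, theta_rad = 4.444 * pi/(180*3600) = 2.155e-05, D = 1.133e+06

1.133e+06 m


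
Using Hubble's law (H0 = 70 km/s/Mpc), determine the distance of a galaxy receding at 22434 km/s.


d = v / H0 = 22434 / 70 = 320.4857

320.4857 Mpc


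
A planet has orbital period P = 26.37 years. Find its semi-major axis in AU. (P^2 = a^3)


a = P^(2/3) = 26.37^(2/3) = 8.8594

8.8594 AU


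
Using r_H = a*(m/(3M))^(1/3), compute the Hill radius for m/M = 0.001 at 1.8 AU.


r_H = a * (m/3M)^(1/3) = 1.8 * (0.001/3)^(1/3) = 0.1248

0.1248 AU


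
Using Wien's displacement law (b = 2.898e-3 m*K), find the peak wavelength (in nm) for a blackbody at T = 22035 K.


lam_max = b / T = 2.898e-3 / 22035 = 1.315e-07 m = 131.518 nm

131.518 nm


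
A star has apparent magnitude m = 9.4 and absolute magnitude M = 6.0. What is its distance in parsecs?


d = 10^((m - M + 5)/5) = 10^((9.4 - 6.0 + 5)/5) = 47.863

47.863 pc


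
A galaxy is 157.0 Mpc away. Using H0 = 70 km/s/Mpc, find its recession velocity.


v = H0 * d = 70 * 157.0 = 10990.0

10990.0 km/s


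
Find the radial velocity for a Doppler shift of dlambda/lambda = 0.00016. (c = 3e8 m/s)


v = (dlambda/lambda) * c = 0.00016 * 3e8 = 48000.0

48000.0 m/s


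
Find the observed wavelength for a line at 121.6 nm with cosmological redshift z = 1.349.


lam_obs = lam_emit * (1 + z) = 121.6 * (1 + 1.349) = 285.6384

285.6384 nm


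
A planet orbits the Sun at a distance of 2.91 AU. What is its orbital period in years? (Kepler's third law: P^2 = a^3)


P = a^(3/2) = 2.91^1.5 = 4.9641

4.9641 years


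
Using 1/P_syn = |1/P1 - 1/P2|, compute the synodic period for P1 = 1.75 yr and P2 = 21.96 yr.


1/P_syn = |1/P1 - 1/P2| = |1/1.75 - 1/21.96| => P_syn = 1.9015

1.9015 years


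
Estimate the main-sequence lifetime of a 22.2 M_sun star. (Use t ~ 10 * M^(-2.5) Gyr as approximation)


t = 10 * M^(-2.5) = 10 * 22.2^(-2.5) = 0.0043

0.0043 Gyr


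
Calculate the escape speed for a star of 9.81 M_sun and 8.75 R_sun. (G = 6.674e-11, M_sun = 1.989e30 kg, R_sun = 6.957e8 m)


M = 9.81 * 1.989e30 kg = 1.951209e+31 kg; R = 8.75 * 6.957e8 m = 6.087375e+09 m. v_esc = sqrt(2GM/R) = sqrt(2 * 6.674e-11 * 1.951209e+31 / 6.087375e+09) = 654101.2304

654101.2304 m/s


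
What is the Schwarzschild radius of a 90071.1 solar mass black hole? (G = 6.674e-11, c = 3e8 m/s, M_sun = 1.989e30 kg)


M = 90071.1 * 1.989e30 kg = 1.791514179e+35 kg. rs = 2GM/c^2 = 2 * 6.674e-11 * 1.791514179e+35 / (3e8)^2 = 2.657e+08

2.657e+08 m


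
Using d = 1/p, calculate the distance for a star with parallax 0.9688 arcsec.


d = 1/p = 1/0.9688 = 1.0322

1.0322 pc


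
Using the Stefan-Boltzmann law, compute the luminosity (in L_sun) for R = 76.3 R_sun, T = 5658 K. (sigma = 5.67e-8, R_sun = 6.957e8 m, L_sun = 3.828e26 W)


R = 76.3 * 6.957e8 m = 5.308191e+10 m. L = 4*pi*R^2*sigma*T^4 = 4*pi*(5.308191e+10)^2 * 5.67e-8 * 5658^4 = 2.057490213e+30 W. L/L_sun = 2.057490213e+30 / 3.828e26 = 5374.8438

5374.8438 L_sun


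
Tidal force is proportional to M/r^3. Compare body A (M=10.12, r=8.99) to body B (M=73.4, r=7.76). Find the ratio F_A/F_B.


Ratio = (M1/r1^3) / (M2/r2^3) = (10.12/8.99^3) / (73.4/7.76^3) = 0.0887

0.0887


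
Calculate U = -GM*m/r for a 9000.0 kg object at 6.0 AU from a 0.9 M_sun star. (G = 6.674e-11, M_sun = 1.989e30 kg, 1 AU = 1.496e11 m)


M = 0.9 * 1.989e30 kg = 1.7901e+30 kg; r = 6.0 AU * 1.496e11 m/AU = 8.976e+11 m. U = -GM*m/r = -(6.674e-11 * 1.7901e+30 * 9000.0) / 8.976e+11 = -1.198e+12

-1.198e+12 J


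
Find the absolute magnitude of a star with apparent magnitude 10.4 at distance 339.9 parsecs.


M = m - 5*log10(d) + 5 = 10.4 - 5*log10(339.9) + 5 = 2.7432

2.7432


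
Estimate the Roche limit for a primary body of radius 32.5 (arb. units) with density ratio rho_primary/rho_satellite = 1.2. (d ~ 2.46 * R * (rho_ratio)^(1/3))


d_Roche = 2.46 * 32.5 * 1.2^(1/3) = 84.9596

84.9596


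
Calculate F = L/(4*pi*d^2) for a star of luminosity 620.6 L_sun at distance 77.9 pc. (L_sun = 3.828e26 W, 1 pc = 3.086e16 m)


F = L / (4*pi*d^2) = 2.376e+29 / (4*pi*(2.404e+18)^2) = 3.271e-09

3.271e-09 W/m^2


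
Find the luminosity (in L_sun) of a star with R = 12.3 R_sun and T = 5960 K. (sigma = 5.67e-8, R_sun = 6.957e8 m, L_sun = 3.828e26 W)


R = 12.3 * 6.957e8 m = 8.55711e+09 m. L = 4*pi*R^2*sigma*T^4 = 4*pi*(8.55711e+09)^2 * 5.67e-8 * 5960^4 = 6.583126363e+28 W. L/L_sun = 6.583126363e+28 / 3.828e26 = 171.973

171.973 L_sun


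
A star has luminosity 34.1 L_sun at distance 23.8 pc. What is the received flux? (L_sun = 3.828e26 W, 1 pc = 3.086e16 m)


F = L / (4*pi*d^2) = 1.305e+28 / (4*pi*(7.345e+17)^2) = 1.926e-09

1.926e-09 W/m^2


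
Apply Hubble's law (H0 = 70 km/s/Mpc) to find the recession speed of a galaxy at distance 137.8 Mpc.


v = H0 * d = 70 * 137.8 = 9646.0

9646.0 km/s
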